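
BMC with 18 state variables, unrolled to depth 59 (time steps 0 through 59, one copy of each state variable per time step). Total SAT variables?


BMC unrolls to depth k, creating one copy of each state var for steps 0..k.
Step count = 59 + 1 = 60 (steps 0 through 59)
Vars per step = 18
Total = 18 * 60 = 1080

1080


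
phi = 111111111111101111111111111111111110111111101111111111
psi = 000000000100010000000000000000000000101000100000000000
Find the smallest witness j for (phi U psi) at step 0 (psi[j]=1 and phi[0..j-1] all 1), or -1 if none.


(phi U psi) at 0: need smallest j with psi[j]=1 and phi[i]=1 for all i in [0,j).
Scan from step 0:
  step 0: phi=1, psi=0 -> continue
  step 1: phi=1, psi=0 -> continue
  step 2: phi=1, psi=0 -> continue
  step 3: phi=1, psi=0 -> continue
  step 9: psi=1 and phi held for [0,9) -> witness found
Witness step = 9

9


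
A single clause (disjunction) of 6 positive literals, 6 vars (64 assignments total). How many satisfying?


Step 1: Total=2^6=64
Step 2: Unsat when all 6 false: 2^0=1
Step 3: Sat=64-1=63

63


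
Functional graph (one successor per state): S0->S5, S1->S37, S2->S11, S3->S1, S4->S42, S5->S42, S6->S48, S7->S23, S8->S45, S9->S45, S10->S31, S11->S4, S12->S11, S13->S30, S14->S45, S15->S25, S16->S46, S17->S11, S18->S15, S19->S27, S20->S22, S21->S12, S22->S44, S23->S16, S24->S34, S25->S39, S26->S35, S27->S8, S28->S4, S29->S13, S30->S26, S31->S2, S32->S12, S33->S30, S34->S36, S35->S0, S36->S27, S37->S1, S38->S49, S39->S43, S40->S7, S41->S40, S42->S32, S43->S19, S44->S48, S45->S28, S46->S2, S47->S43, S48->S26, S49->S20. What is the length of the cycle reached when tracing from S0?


Trace from S0 until a state repeats:
  S0 -> S5 -> S42 -> S32 -> S12 -> S11 -> S4 -> S42
S42 first seen at step 2, revisited at step 7.
Cycle length = 7 - 2 = 5

5


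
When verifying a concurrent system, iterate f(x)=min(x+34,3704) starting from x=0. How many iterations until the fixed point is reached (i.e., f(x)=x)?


Step 1: x=0, cap=3704, increment=34
Step 2: x grows by 34 each step until capped at 3704; fixed point is x=3704
Step 3: iterations = ceil(3704/34) = 109

109


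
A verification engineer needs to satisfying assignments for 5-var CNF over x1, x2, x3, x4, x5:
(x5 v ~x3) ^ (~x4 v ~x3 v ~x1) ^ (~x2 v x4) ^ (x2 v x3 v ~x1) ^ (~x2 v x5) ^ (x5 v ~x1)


CNF with 6 clauses over 5 vars (32 assignments).
An assignment satisfies CNF iff every clause has >=1 true literal.
Check each row (bits = x1,x2,x3,x4,x5; clause T/F shown):
  row 0 [00000]: clauses=TTTTTT -> 1
  row 1 [00001]: clauses=TTTTTT -> 1
  row 2 [00010]: clauses=TTTTTT -> 1
  row 3 [00011]: clauses=TTTTTT -> 1
  row 4 [00100]: clauses=FTTTTT -> 0
  row 5 [00101]: clauses=TTTTTT -> 1
  row 6 [00110]: clauses=FTTTTT -> 0
  row 7 [00111]: clauses=TTTTTT -> 1
  row 8 [01000]: clauses=TTFTFT -> 0
  row 9 [01001]: clauses=TTFTTT -> 0
  row 10 [01010]: clauses=TTTTFT -> 0
  row 11 [01011]: clauses=TTTTTT -> 1
  row 12 [01100]: clauses=FTFTFT -> 0
  row 13 [01101]: clauses=TTFTTT -> 0
  row 14 [01110]: clauses=FTTTFT -> 0
  row 15 [01111]: clauses=TTTTTT -> 1
  row 16 [10000]: clauses=TTTFTF -> 0
  row 17 [10001]: clauses=TTTFTT -> 0
  row 18 [10010]: clauses=TTTFTF -> 0
  row 19 [10011]: clauses=TTTFTT -> 0
  row 20 [10100]: clauses=FTTTTF -> 0
  row 21 [10101]: clauses=TTTTTT -> 1
  row 22 [10110]: clauses=FFTTTF -> 0
  row 23 [10111]: clauses=TFTTTT -> 0
  row 24 [11000]: clauses=TTFTFF -> 0
  row 25 [11001]: clauses=TTFTTT -> 0
  row 26 [11010]: clauses=TTTTFF -> 0
  row 27 [11011]: clauses=TTTTTT -> 1
  row 28 [11100]: clauses=FTFTFF -> 0
  row 29 [11101]: clauses=TTFTTT -> 0
  row 30 [11110]: clauses=FFTTFF -> 0
  row 31 [11111]: clauses=TFTTTT -> 0
Full result column, 8 rows per line (x1,x2 fixed per line; x3,x4,x5 runs 000..111 left to right):
  rows 0-7 [x1,x2=00]: 11110101  (ones: 6)
  rows 8-15 [x1,x2=01]: 00010001  (ones: 2)
  rows 16-23 [x1,x2=10]: 00000100  (ones: 1)
  rows 24-31 [x1,x2=11]: 00010000  (ones: 1)
Satisfying assignments = 6+2+1+1 = 10

10


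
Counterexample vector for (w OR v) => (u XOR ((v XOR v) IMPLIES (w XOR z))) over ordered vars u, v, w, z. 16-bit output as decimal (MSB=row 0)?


F1 = (w OR v)
F2 = (u XOR ((v XOR v) IMPLIES (w XOR z)))
Counterexample to F1=>F2 is where F1=1 and F2=0.
Evaluate each row (bits = u,v,w,z, MSB first):
  row 0 [0000]: F1=0 F2=1 -> F1&~F2 -> 0
  row 1 [0001]: F1=0 F2=1 -> F1&~F2 -> 0
  row 2 [0010]: F1=1 F2=1 -> F1&~F2 -> 0
  row 3 [0011]: F1=1 F2=1 -> F1&~F2 -> 0
  row 4 [0100]: F1=1 F2=1 -> F1&~F2 -> 0
  row 5 [0101]: F1=1 F2=1 -> F1&~F2 -> 0
  row 6 [0110]: F1=1 F2=1 -> F1&~F2 -> 0
  row 7 [0111]: F1=1 F2=1 -> F1&~F2 -> 0
  row 8 [1000]: F1=0 F2=0 -> F1&~F2 -> 0
  row 9 [1001]: F1=0 F2=0 -> F1&~F2 -> 0
  row 10 [1010]: F1=1 F2=0 -> F1&~F2 -> 1
  row 11 [1011]: F1=1 F2=0 -> F1&~F2 -> 1
  row 12 [1100]: F1=1 F2=0 -> F1&~F2 -> 1
  row 13 [1101]: F1=1 F2=0 -> F1&~F2 -> 1
  row 14 [1110]: F1=1 F2=0 -> F1&~F2 -> 1
  row 15 [1111]: F1=1 F2=0 -> F1&~F2 -> 1
Full result column, 4 rows per line (u,v fixed per line; w,z runs 00..11 left to right):
  rows 0-3 [u,v=00]: 0000  = hex 0
  rows 4-7 [u,v=01]: 0000  = hex 0
  rows 8-11 [u,v=10]: 0011  = hex 3
  rows 12-15 [u,v=11]: 1111  = hex F
Counterexample vector (row 0 .. row 15) = 0000000000111111
Output column grouped in 4s = 0000 0000 0011 1111 = 0x003F
Convert to decimal digit by digit (value = value*16 + digit):
  0 -> 0
  0*16 + 0 = 0
  0*16 + 3 = 3
  3*16 + 15 (F) = 63
Decimal = 63

63


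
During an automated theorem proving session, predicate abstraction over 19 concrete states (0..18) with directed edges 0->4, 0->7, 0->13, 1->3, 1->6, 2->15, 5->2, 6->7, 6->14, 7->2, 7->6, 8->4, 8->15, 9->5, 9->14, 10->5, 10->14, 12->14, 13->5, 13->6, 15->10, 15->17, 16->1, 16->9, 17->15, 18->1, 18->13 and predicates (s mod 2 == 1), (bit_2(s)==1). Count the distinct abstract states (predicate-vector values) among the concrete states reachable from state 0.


BFS from 0:
Concrete reachable: {0, 2, 4, 5, 6, 7, 10, 13, 14, 15, 17}
Abstract via predicates (s mod 2 == 1), (bit_2(s)==1):
  (0,0) <- {0, 2, 10}
  (0,1) <- {4, 6, 14}
  (1,0) <- {17}
  (1,1) <- {5, 7, 13, 15}
Distinct abstract states = 4

4


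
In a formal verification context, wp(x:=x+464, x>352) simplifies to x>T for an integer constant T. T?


Formula: wp(x:=E, P) = P[E/x] (substitute E for x in postcondition)
Step 1: Postcondition: x>352
Step 2: Substitute x+464 for x: x+464>352
Step 3: Solve for x: x > 352-464 = -112

-112


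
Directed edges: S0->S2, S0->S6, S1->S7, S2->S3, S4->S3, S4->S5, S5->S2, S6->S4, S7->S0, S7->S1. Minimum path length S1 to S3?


BFS layer-by-layer from S1:
  dist 0: {S1}
  dist 1: {S7}
  dist 2: {S0}
  dist 3: {S2, S6}
  dist 4: {S3, S4}
  -> S3 reached at distance 4
Shortest path length = 4

4


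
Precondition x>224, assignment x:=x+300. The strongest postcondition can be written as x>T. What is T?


Formula: sp(P, x:=E) = exists old_x. (x = E[old_x/x]) AND P[old_x/x] (old_x is the value of x before the assignment; eliminate old_x by solving x = E[old_x/x] for old_x)
Step 1: Precondition P: x>224, i.e. old_x > 224
Step 2: Assignment gives x = old_x + 300, so old_x = x - 300
Step 3: Substitute into P: x - 300 > 224
Step 4: Simplify: x > 224+300 = 524

524


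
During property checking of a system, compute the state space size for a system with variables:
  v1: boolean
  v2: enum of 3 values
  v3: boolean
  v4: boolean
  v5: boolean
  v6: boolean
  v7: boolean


State space = product of domain sizes of all variables.
Domain sizes:
  v1 (boolean): 2
  v2 (enum of 3 values): 3
  v3 (boolean): 2
  v4 (boolean): 2
  v5 (boolean): 2
  v6 (boolean): 2
  v7 (boolean): 2
Product = 2 * 3 * 2 * 2 * 2 * 2 * 2 = 192

192


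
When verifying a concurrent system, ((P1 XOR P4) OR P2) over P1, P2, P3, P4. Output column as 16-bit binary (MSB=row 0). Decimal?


Formula: ((P1 XOR P4) OR P2) over P1, P2, P3, P4 (16 rows)
Evaluate each row (bits = P1,P2,P3,P4, MSB first):
  row 0 [0000]: ((0 XOR 0) OR 0) -> 0
  row 1 [0001]: ((0 XOR 1) OR 0) -> 1
  row 2 [0010]: ((0 XOR 0) OR 0) -> 0
  row 3 [0011]: ((0 XOR 1) OR 0) -> 1
  row 4 [0100]: ((0 XOR 0) OR 1) -> 1
  row 5 [0101]: ((0 XOR 1) OR 1) -> 1
  row 6 [0110]: ((0 XOR 0) OR 1) -> 1
  row 7 [0111]: ((0 XOR 1) OR 1) -> 1
  row 8 [1000]: ((1 XOR 0) OR 0) -> 1
  row 9 [1001]: ((1 XOR 1) OR 0) -> 0
  row 10 [1010]: ((1 XOR 0) OR 0) -> 1
  row 11 [1011]: ((1 XOR 1) OR 0) -> 0
  row 12 [1100]: ((1 XOR 0) OR 1) -> 1
  row 13 [1101]: ((1 XOR 1) OR 1) -> 1
  row 14 [1110]: ((1 XOR 0) OR 1) -> 1
  row 15 [1111]: ((1 XOR 1) OR 1) -> 1
Full result column, 4 rows per line (P1,P2 fixed per line; P3,P4 runs 00..11 left to right):
  rows 0-3 [P1,P2=00]: 0101  = hex 5
  rows 4-7 [P1,P2=01]: 1111  = hex F
  rows 8-11 [P1,P2=10]: 1010  = hex A
  rows 12-15 [P1,P2=11]: 1111  = hex F
Output column (row 0 .. row 15) = 0101111110101111
Output column grouped in 4s = 0101 1111 1010 1111 = 0x5FAF
Convert to decimal digit by digit (value = value*16 + digit):
  5 -> 5
  5*16 + 15 (F) = 95
  95*16 + 10 (A) = 1530
  1530*16 + 15 (F) = 24495
Decimal = 24495

24495


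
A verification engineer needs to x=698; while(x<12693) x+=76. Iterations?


Step 1: x goes from 698 toward 12693 by 76; the body runs while x<12693, so iterations = ceil((bound-start)/step)
Step 2: Distance=11995
Step 3: ceil(11995/76)=158

158


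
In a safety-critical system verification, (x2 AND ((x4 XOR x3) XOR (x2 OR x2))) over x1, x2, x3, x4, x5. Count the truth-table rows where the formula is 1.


Formula: (x2 AND ((x4 XOR x3) XOR (x2 OR x2))) over 5 vars (32 rows)
Evaluate each row (x1, x2, x3, x4, x5 as bits, MSB first):
  row 0 [00000]: (0 AND ((0 XOR 0) XOR (0 OR 0))) -> 0
  row 1 [00001]: (0 AND ((0 XOR 0) XOR (0 OR 0))) -> 0
  row 2 [00010]: (0 AND ((1 XOR 0) XOR (0 OR 0))) -> 0
  row 3 [00011]: (0 AND ((1 XOR 0) XOR (0 OR 0))) -> 0
  row 4 [00100]: (0 AND ((0 XOR 1) XOR (0 OR 0))) -> 0
  row 5 [00101]: (0 AND ((0 XOR 1) XOR (0 OR 0))) -> 0
  row 6 [00110]: (0 AND ((1 XOR 1) XOR (0 OR 0))) -> 0
  row 7 [00111]: (0 AND ((1 XOR 1) XOR (0 OR 0))) -> 0
  row 8 [01000]: (1 AND ((0 XOR 0) XOR (1 OR 1))) -> 1
  row 9 [01001]: (1 AND ((0 XOR 0) XOR (1 OR 1))) -> 1
  row 10 [01010]: (1 AND ((1 XOR 0) XOR (1 OR 1))) -> 0
  row 11 [01011]: (1 AND ((1 XOR 0) XOR (1 OR 1))) -> 0
  row 12 [01100]: (1 AND ((0 XOR 1) XOR (1 OR 1))) -> 0
  row 13 [01101]: (1 AND ((0 XOR 1) XOR (1 OR 1))) -> 0
  row 14 [01110]: (1 AND ((1 XOR 1) XOR (1 OR 1))) -> 1
  row 15 [01111]: (1 AND ((1 XOR 1) XOR (1 OR 1))) -> 1
  row 16 [10000]: (0 AND ((0 XOR 0) XOR (0 OR 0))) -> 0
  row 17 [10001]: (0 AND ((0 XOR 0) XOR (0 OR 0))) -> 0
  row 18 [10010]: (0 AND ((1 XOR 0) XOR (0 OR 0))) -> 0
  row 19 [10011]: (0 AND ((1 XOR 0) XOR (0 OR 0))) -> 0
  row 20 [10100]: (0 AND ((0 XOR 1) XOR (0 OR 0))) -> 0
  row 21 [10101]: (0 AND ((0 XOR 1) XOR (0 OR 0))) -> 0
  row 22 [10110]: (0 AND ((1 XOR 1) XOR (0 OR 0))) -> 0
  row 23 [10111]: (0 AND ((1 XOR 1) XOR (0 OR 0))) -> 0
  row 24 [11000]: (1 AND ((0 XOR 0) XOR (1 OR 1))) -> 1
  row 25 [11001]: (1 AND ((0 XOR 0) XOR (1 OR 1))) -> 1
  row 26 [11010]: (1 AND ((1 XOR 0) XOR (1 OR 1))) -> 0
  row 27 [11011]: (1 AND ((1 XOR 0) XOR (1 OR 1))) -> 0
  row 28 [11100]: (1 AND ((0 XOR 1) XOR (1 OR 1))) -> 0
  row 29 [11101]: (1 AND ((0 XOR 1) XOR (1 OR 1))) -> 0
  row 30 [11110]: (1 AND ((1 XOR 1) XOR (1 OR 1))) -> 1
  row 31 [11111]: (1 AND ((1 XOR 1) XOR (1 OR 1))) -> 1
Full result column, 8 rows per line (x1,x2 fixed per line; x3,x4,x5 runs 000..111 left to right):
  rows 0-7 [x1,x2=00]: 00000000  (ones: 0)
  rows 8-15 [x1,x2=01]: 11000011  (ones: 4)
  rows 16-23 [x1,x2=10]: 00000000  (ones: 0)
  rows 24-31 [x1,x2=11]: 11000011  (ones: 4)
Count of 1-rows = 0+4+0+4 = 8

8


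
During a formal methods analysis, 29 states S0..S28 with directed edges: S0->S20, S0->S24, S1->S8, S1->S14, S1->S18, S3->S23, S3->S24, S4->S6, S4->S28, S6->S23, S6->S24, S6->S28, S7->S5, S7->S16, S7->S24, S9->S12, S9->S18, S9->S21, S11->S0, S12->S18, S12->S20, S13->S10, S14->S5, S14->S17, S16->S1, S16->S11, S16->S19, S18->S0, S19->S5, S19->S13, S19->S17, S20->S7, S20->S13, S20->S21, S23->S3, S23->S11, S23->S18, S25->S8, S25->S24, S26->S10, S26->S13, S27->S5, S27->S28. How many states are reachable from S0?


BFS from S0:
  layer 0: {S0}
  layer 1: {S20, S24}
  layer 2: {S7, S13, S21}
  layer 3: {S5, S10, S16}
  layer 4: {S1, S11, S19}
  layer 5: {S8, S14, S17, S18}
Reachable set: {S0, S1, S5, S7, S8, S10, S11, S13, S14, S16, S17, S18, S19, S20, S21, S24}
Count = 16

16


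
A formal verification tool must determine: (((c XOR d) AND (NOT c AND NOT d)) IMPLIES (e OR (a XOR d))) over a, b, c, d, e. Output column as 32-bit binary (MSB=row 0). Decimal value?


Formula: (((c XOR d) AND (NOT c AND NOT d)) IMPLIES (e OR (a XOR d))) over a, b, c, d, e (32 rows)
Evaluate each row (bits = a,b,c,d,e, MSB first):
  row 0 [00000]: (((0 XOR 0) AND (NOT 0 AND NOT 0)) IMPLIES (0 OR (0 XOR 0))) -> 1
  row 1 [00001]: (((0 XOR 0) AND (NOT 0 AND NOT 0)) IMPLIES (1 OR (0 XOR 0))) -> 1
  row 2 [00010]: (((0 XOR 1) AND (NOT 0 AND NOT 1)) IMPLIES (0 OR (0 XOR 1))) -> 1
  row 3 [00011]: (((0 XOR 1) AND (NOT 0 AND NOT 1)) IMPLIES (1 OR (0 XOR 1))) -> 1
  row 4 [00100]: (((1 XOR 0) AND (NOT 1 AND NOT 0)) IMPLIES (0 OR (0 XOR 0))) -> 1
  row 5 [00101]: (((1 XOR 0) AND (NOT 1 AND NOT 0)) IMPLIES (1 OR (0 XOR 0))) -> 1
  row 6 [00110]: (((1 XOR 1) AND (NOT 1 AND NOT 1)) IMPLIES (0 OR (0 XOR 1))) -> 1
  row 7 [00111]: (((1 XOR 1) AND (NOT 1 AND NOT 1)) IMPLIES (1 OR (0 XOR 1))) -> 1
  row 8 [01000]: (((0 XOR 0) AND (NOT 0 AND NOT 0)) IMPLIES (0 OR (0 XOR 0))) -> 1
  row 9 [01001]: (((0 XOR 0) AND (NOT 0 AND NOT 0)) IMPLIES (1 OR (0 XOR 0))) -> 1
  row 10 [01010]: (((0 XOR 1) AND (NOT 0 AND NOT 1)) IMPLIES (0 OR (0 XOR 1))) -> 1
  row 11 [01011]: (((0 XOR 1) AND (NOT 0 AND NOT 1)) IMPLIES (1 OR (0 XOR 1))) -> 1
  row 12 [01100]: (((1 XOR 0) AND (NOT 1 AND NOT 0)) IMPLIES (0 OR (0 XOR 0))) -> 1
  row 13 [01101]: (((1 XOR 0) AND (NOT 1 AND NOT 0)) IMPLIES (1 OR (0 XOR 0))) -> 1
  row 14 [01110]: (((1 XOR 1) AND (NOT 1 AND NOT 1)) IMPLIES (0 OR (0 XOR 1))) -> 1
  row 15 [01111]: (((1 XOR 1) AND (NOT 1 AND NOT 1)) IMPLIES (1 OR (0 XOR 1))) -> 1
  row 16 [10000]: (((0 XOR 0) AND (NOT 0 AND NOT 0)) IMPLIES (0 OR (1 XOR 0))) -> 1
  row 17 [10001]: (((0 XOR 0) AND (NOT 0 AND NOT 0)) IMPLIES (1 OR (1 XOR 0))) -> 1
  row 18 [10010]: (((0 XOR 1) AND (NOT 0 AND NOT 1)) IMPLIES (0 OR (1 XOR 1))) -> 1
  row 19 [10011]: (((0 XOR 1) AND (NOT 0 AND NOT 1)) IMPLIES (1 OR (1 XOR 1))) -> 1
  row 20 [10100]: (((1 XOR 0) AND (NOT 1 AND NOT 0)) IMPLIES (0 OR (1 XOR 0))) -> 1
  row 21 [10101]: (((1 XOR 0) AND (NOT 1 AND NOT 0)) IMPLIES (1 OR (1 XOR 0))) -> 1
  row 22 [10110]: (((1 XOR 1) AND (NOT 1 AND NOT 1)) IMPLIES (0 OR (1 XOR 1))) -> 1
  row 23 [10111]: (((1 XOR 1) AND (NOT 1 AND NOT 1)) IMPLIES (1 OR (1 XOR 1))) -> 1
  row 24 [11000]: (((0 XOR 0) AND (NOT 0 AND NOT 0)) IMPLIES (0 OR (1 XOR 0))) -> 1
  row 25 [11001]: (((0 XOR 0) AND (NOT 0 AND NOT 0)) IMPLIES (1 OR (1 XOR 0))) -> 1
  row 26 [11010]: (((0 XOR 1) AND (NOT 0 AND NOT 1)) IMPLIES (0 OR (1 XOR 1))) -> 1
  row 27 [11011]: (((0 XOR 1) AND (NOT 0 AND NOT 1)) IMPLIES (1 OR (1 XOR 1))) -> 1
  row 28 [11100]: (((1 XOR 0) AND (NOT 1 AND NOT 0)) IMPLIES (0 OR (1 XOR 0))) -> 1
  row 29 [11101]: (((1 XOR 0) AND (NOT 1 AND NOT 0)) IMPLIES (1 OR (1 XOR 0))) -> 1
  row 30 [11110]: (((1 XOR 1) AND (NOT 1 AND NOT 1)) IMPLIES (0 OR (1 XOR 1))) -> 1
  row 31 [11111]: (((1 XOR 1) AND (NOT 1 AND NOT 1)) IMPLIES (1 OR (1 XOR 1))) -> 1
Full result column, 4 rows per line (a,b,c fixed per line; d,e runs 00..11 left to right):
  rows 0-3 [a,b,c=000]: 1111  = hex F
  rows 4-7 [a,b,c=001]: 1111  = hex F
  rows 8-11 [a,b,c=010]: 1111  = hex F
  rows 12-15 [a,b,c=011]: 1111  = hex F
  rows 16-19 [a,b,c=100]: 1111  = hex F
  rows 20-23 [a,b,c=101]: 1111  = hex F
  rows 24-27 [a,b,c=110]: 1111  = hex F
  rows 28-31 [a,b,c=111]: 1111  = hex F
Output column (row 0 .. row 31) = 11111111111111111111111111111111
Output column grouped in 4s = 1111 1111 1111 1111 1111 1111 1111 1111 = 0xFFFFFFFF
Convert to decimal digit by digit (value = value*16 + digit):
  F -> 15
  15*16 + 15 (F) = 255
  255*16 + 15 (F) = 4095
  4095*16 + 15 (F) = 65535
  65535*16 + 15 (F) = 1048575
  1048575*16 + 15 (F) = 16777215
  16777215*16 + 15 (F) = 268435455
  268435455*16 + 15 (F) = 4294967295
Decimal = 4294967295

4294967295


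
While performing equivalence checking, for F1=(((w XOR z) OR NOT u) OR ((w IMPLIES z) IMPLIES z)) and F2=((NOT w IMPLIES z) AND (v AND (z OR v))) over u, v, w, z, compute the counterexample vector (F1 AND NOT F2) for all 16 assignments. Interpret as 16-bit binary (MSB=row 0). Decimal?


F1 = (((w XOR z) OR NOT u) OR ((w IMPLIES z) IMPLIES z))
F2 = ((NOT w IMPLIES z) AND (v AND (z OR v)))
Counterexample to F1=>F2 is where F1=1 and F2=0.
Evaluate each row (bits = u,v,w,z, MSB first):
  row 0 [0000]: F1=1 F2=0 -> F1&~F2 -> 1
  row 1 [0001]: F1=1 F2=0 -> F1&~F2 -> 1
  row 2 [0010]: F1=1 F2=0 -> F1&~F2 -> 1
  row 3 [0011]: F1=1 F2=0 -> F1&~F2 -> 1
  row 4 [0100]: F1=1 F2=0 -> F1&~F2 -> 1
  row 5 [0101]: F1=1 F2=1 -> F1&~F2 -> 0
  row 6 [0110]: F1=1 F2=1 -> F1&~F2 -> 0
  row 7 [0111]: F1=1 F2=1 -> F1&~F2 -> 0
  row 8 [1000]: F1=0 F2=0 -> F1&~F2 -> 0
  row 9 [1001]: F1=1 F2=0 -> F1&~F2 -> 1
  row 10 [1010]: F1=1 F2=0 -> F1&~F2 -> 1
  row 11 [1011]: F1=1 F2=0 -> F1&~F2 -> 1
  row 12 [1100]: F1=0 F2=0 -> F1&~F2 -> 0
  row 13 [1101]: F1=1 F2=1 -> F1&~F2 -> 0
  row 14 [1110]: F1=1 F2=1 -> F1&~F2 -> 0
  row 15 [1111]: F1=1 F2=1 -> F1&~F2 -> 0
Full result column, 4 rows per line (u,v fixed per line; w,z runs 00..11 left to right):
  rows 0-3 [u,v=00]: 1111  = hex F
  rows 4-7 [u,v=01]: 1000  = hex 8
  rows 8-11 [u,v=10]: 0111  = hex 7
  rows 12-15 [u,v=11]: 0000  = hex 0
Counterexample vector (row 0 .. row 15) = 1111100001110000
Output column grouped in 4s = 1111 1000 0111 0000 = 0xF870
Convert to decimal digit by digit (value = value*16 + digit):
  F -> 15
  15*16 + 8 = 248
  248*16 + 7 = 3975
  3975*16 + 0 = 63600
Decimal = 63600

63600


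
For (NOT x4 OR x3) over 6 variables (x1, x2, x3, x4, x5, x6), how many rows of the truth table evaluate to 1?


Formula: (NOT x4 OR x3) over 6 vars (64 rows)
Evaluate each row (x1, x2, x3, x4, x5, x6 as bits, MSB first):
  row 0 [000000]: (NOT 0 OR 0) -> 1
  row 1 [000001]: (NOT 0 OR 0) -> 1
  row 2 [000010]: (NOT 0 OR 0) -> 1
  row 3 [000011]: (NOT 0 OR 0) -> 1
  row 4 [000100]: (NOT 1 OR 0) -> 0
  (every remaining row is evaluated the same way; all 64 results are listed next)
Full result column, 8 rows per line (x1,x2,x3 fixed per line; x4,x5,x6 runs 000..111 left to right):
  rows 0-7 [x1,x2,x3=000]: 11110000  (ones: 4)
  rows 8-15 [x1,x2,x3=001]: 11111111  (ones: 8)
  rows 16-23 [x1,x2,x3=010]: 11110000  (ones: 4)
  rows 24-31 [x1,x2,x3=011]: 11111111  (ones: 8)
  rows 32-39 [x1,x2,x3=100]: 11110000  (ones: 4)
  rows 40-47 [x1,x2,x3=101]: 11111111  (ones: 8)
  rows 48-55 [x1,x2,x3=110]: 11110000  (ones: 4)
  rows 56-63 [x1,x2,x3=111]: 11111111  (ones: 8)
Count of 1-rows = 4+8+4+8+4+8+4+8 = 48

48


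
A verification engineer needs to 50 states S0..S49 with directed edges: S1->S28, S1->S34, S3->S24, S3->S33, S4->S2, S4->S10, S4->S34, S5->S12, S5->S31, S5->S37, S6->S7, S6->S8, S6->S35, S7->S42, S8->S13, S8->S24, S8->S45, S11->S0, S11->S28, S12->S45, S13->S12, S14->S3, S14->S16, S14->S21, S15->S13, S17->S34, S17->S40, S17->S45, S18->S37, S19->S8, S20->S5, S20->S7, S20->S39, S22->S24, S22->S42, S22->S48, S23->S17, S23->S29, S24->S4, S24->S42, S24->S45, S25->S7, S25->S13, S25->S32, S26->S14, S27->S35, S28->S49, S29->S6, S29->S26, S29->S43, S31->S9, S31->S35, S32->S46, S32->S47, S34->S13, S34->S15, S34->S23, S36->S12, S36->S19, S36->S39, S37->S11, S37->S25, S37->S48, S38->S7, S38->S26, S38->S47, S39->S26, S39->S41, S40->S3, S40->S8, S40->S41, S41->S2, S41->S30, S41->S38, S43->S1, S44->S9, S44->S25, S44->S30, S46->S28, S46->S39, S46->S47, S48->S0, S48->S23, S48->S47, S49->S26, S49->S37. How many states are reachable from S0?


BFS from S0:
  layer 0: {S0}
Reachable set: {S0}
Count = 1

1


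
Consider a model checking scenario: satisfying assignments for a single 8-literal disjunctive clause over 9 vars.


Step 1: Total=2^9=512
Step 2: Unsat when all 8 false: 2^1=2
Step 3: Sat=512-2=510

510


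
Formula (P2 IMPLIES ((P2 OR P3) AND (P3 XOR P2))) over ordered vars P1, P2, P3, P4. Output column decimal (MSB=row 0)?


Formula: (P2 IMPLIES ((P2 OR P3) AND (P3 XOR P2))) over P1, P2, P3, P4 (16 rows)
Evaluate each row (bits = P1,P2,P3,P4, MSB first):
  row 0 [0000]: (0 IMPLIES ((0 OR 0) AND (0 XOR 0))) -> 1
  row 1 [0001]: (0 IMPLIES ((0 OR 0) AND (0 XOR 0))) -> 1
  row 2 [0010]: (0 IMPLIES ((0 OR 1) AND (1 XOR 0))) -> 1
  row 3 [0011]: (0 IMPLIES ((0 OR 1) AND (1 XOR 0))) -> 1
  row 4 [0100]: (1 IMPLIES ((1 OR 0) AND (0 XOR 1))) -> 1
  row 5 [0101]: (1 IMPLIES ((1 OR 0) AND (0 XOR 1))) -> 1
  row 6 [0110]: (1 IMPLIES ((1 OR 1) AND (1 XOR 1))) -> 0
  row 7 [0111]: (1 IMPLIES ((1 OR 1) AND (1 XOR 1))) -> 0
  row 8 [1000]: (0 IMPLIES ((0 OR 0) AND (0 XOR 0))) -> 1
  row 9 [1001]: (0 IMPLIES ((0 OR 0) AND (0 XOR 0))) -> 1
  row 10 [1010]: (0 IMPLIES ((0 OR 1) AND (1 XOR 0))) -> 1
  row 11 [1011]: (0 IMPLIES ((0 OR 1) AND (1 XOR 0))) -> 1
  row 12 [1100]: (1 IMPLIES ((1 OR 0) AND (0 XOR 1))) -> 1
  row 13 [1101]: (1 IMPLIES ((1 OR 0) AND (0 XOR 1))) -> 1
  row 14 [1110]: (1 IMPLIES ((1 OR 1) AND (1 XOR 1))) -> 0
  row 15 [1111]: (1 IMPLIES ((1 OR 1) AND (1 XOR 1))) -> 0
Full result column, 4 rows per line (P1,P2 fixed per line; P3,P4 runs 00..11 left to right):
  rows 0-3 [P1,P2=00]: 1111  = hex F
  rows 4-7 [P1,P2=01]: 1100  = hex C
  rows 8-11 [P1,P2=10]: 1111  = hex F
  rows 12-15 [P1,P2=11]: 1100  = hex C
Output column (row 0 .. row 15) = 1111110011111100
Output column grouped in 4s = 1111 1100 1111 1100 = 0xFCFC
Convert to decimal digit by digit (value = value*16 + digit):
  F -> 15
  15*16 + 12 (C) = 252
  252*16 + 15 (F) = 4047
  4047*16 + 12 (C) = 64764
Decimal = 64764

64764


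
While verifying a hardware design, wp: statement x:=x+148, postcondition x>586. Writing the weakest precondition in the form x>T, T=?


Formula: wp(x:=E, P) = P[E/x] (substitute E for x in postcondition)
Step 1: Postcondition: x>586
Step 2: Substitute x+148 for x: x+148>586
Step 3: Solve for x: x > 586-148 = 438

438


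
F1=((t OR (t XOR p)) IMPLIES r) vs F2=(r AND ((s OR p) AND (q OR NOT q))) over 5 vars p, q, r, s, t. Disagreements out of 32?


F1 = ((t OR (t XOR p)) IMPLIES r)
F2 = (r AND ((s OR p) AND (q OR NOT q)))
Evaluate both on each of 32 rows (bits = p,q,r,s,t):
  row 0 [00000]: F1=1 F2=0 (differ) -> 1
  row 1 [00001]: F1=0 F2=0 -> 0
  row 2 [00010]: F1=1 F2=0 (differ) -> 1
  row 3 [00011]: F1=0 F2=0 -> 0
  row 4 [00100]: F1=1 F2=0 (differ) -> 1
  row 5 [00101]: F1=1 F2=0 (differ) -> 1
  row 6 [00110]: F1=1 F2=1 -> 0
  row 7 [00111]: F1=1 F2=1 -> 0
  row 8 [01000]: F1=1 F2=0 (differ) -> 1
  row 9 [01001]: F1=0 F2=0 -> 0
  row 10 [01010]: F1=1 F2=0 (differ) -> 1
  row 11 [01011]: F1=0 F2=0 -> 0
  row 12 [01100]: F1=1 F2=0 (differ) -> 1
  row 13 [01101]: F1=1 F2=0 (differ) -> 1
  row 14 [01110]: F1=1 F2=1 -> 0
  row 15 [01111]: F1=1 F2=1 -> 0
  row 16 [10000]: F1=0 F2=0 -> 0
  row 17 [10001]: F1=0 F2=0 -> 0
  row 18 [10010]: F1=0 F2=0 -> 0
  row 19 [10011]: F1=0 F2=0 -> 0
  row 20 [10100]: F1=1 F2=1 -> 0
  row 21 [10101]: F1=1 F2=1 -> 0
  row 22 [10110]: F1=1 F2=1 -> 0
  row 23 [10111]: F1=1 F2=1 -> 0
  row 24 [11000]: F1=0 F2=0 -> 0
  row 25 [11001]: F1=0 F2=0 -> 0
  row 26 [11010]: F1=0 F2=0 -> 0
  row 27 [11011]: F1=0 F2=0 -> 0
  row 28 [11100]: F1=1 F2=1 -> 0
  row 29 [11101]: F1=1 F2=1 -> 0
  row 30 [11110]: F1=1 F2=1 -> 0
  row 31 [11111]: F1=1 F2=1 -> 0
Full result column, 8 rows per line (p,q fixed per line; r,s,t runs 000..111 left to right):
  rows 0-7 [p,q=00]: 10101100  (ones: 4)
  rows 8-15 [p,q=01]: 10101100  (ones: 4)
  rows 16-23 [p,q=10]: 00000000  (ones: 0)
  rows 24-31 [p,q=11]: 00000000  (ones: 0)
Disagreements = 4+4+0+0 = 8

8


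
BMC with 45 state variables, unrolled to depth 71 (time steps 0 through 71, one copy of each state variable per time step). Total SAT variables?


BMC unrolls to depth k, creating one copy of each state var for steps 0..k.
Step count = 71 + 1 = 72 (steps 0 through 71)
Vars per step = 45
Total = 45 * 72 = 3240

3240


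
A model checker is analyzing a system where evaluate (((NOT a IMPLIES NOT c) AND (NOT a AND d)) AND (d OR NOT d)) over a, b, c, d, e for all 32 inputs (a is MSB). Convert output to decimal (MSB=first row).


Formula: (((NOT a IMPLIES NOT c) AND (NOT a AND d)) AND (d OR NOT d)) over a, b, c, d, e (32 rows)
Evaluate each row (bits = a,b,c,d,e, MSB first):
  row 0 [00000]: (((NOT 0 IMPLIES NOT 0) AND (NOT 0 AND 0)) AND (0 OR NOT 0)) -> 0
  row 1 [00001]: (((NOT 0 IMPLIES NOT 0) AND (NOT 0 AND 0)) AND (0 OR NOT 0)) -> 0
  row 2 [00010]: (((NOT 0 IMPLIES NOT 0) AND (NOT 0 AND 1)) AND (1 OR NOT 1)) -> 1
  row 3 [00011]: (((NOT 0 IMPLIES NOT 0) AND (NOT 0 AND 1)) AND (1 OR NOT 1)) -> 1
  row 4 [00100]: (((NOT 0 IMPLIES NOT 1) AND (NOT 0 AND 0)) AND (0 OR NOT 0)) -> 0
  row 5 [00101]: (((NOT 0 IMPLIES NOT 1) AND (NOT 0 AND 0)) AND (0 OR NOT 0)) -> 0
  row 6 [00110]: (((NOT 0 IMPLIES NOT 1) AND (NOT 0 AND 1)) AND (1 OR NOT 1)) -> 0
  row 7 [00111]: (((NOT 0 IMPLIES NOT 1) AND (NOT 0 AND 1)) AND (1 OR NOT 1)) -> 0
  row 8 [01000]: (((NOT 0 IMPLIES NOT 0) AND (NOT 0 AND 0)) AND (0 OR NOT 0)) -> 0
  row 9 [01001]: (((NOT 0 IMPLIES NOT 0) AND (NOT 0 AND 0)) AND (0 OR NOT 0)) -> 0
  row 10 [01010]: (((NOT 0 IMPLIES NOT 0) AND (NOT 0 AND 1)) AND (1 OR NOT 1)) -> 1
  row 11 [01011]: (((NOT 0 IMPLIES NOT 0) AND (NOT 0 AND 1)) AND (1 OR NOT 1)) -> 1
  row 12 [01100]: (((NOT 0 IMPLIES NOT 1) AND (NOT 0 AND 0)) AND (0 OR NOT 0)) -> 0
  row 13 [01101]: (((NOT 0 IMPLIES NOT 1) AND (NOT 0 AND 0)) AND (0 OR NOT 0)) -> 0
  row 14 [01110]: (((NOT 0 IMPLIES NOT 1) AND (NOT 0 AND 1)) AND (1 OR NOT 1)) -> 0
  row 15 [01111]: (((NOT 0 IMPLIES NOT 1) AND (NOT 0 AND 1)) AND (1 OR NOT 1)) -> 0
  row 16 [10000]: (((NOT 1 IMPLIES NOT 0) AND (NOT 1 AND 0)) AND (0 OR NOT 0)) -> 0
  row 17 [10001]: (((NOT 1 IMPLIES NOT 0) AND (NOT 1 AND 0)) AND (0 OR NOT 0)) -> 0
  row 18 [10010]: (((NOT 1 IMPLIES NOT 0) AND (NOT 1 AND 1)) AND (1 OR NOT 1)) -> 0
  row 19 [10011]: (((NOT 1 IMPLIES NOT 0) AND (NOT 1 AND 1)) AND (1 OR NOT 1)) -> 0
  row 20 [10100]: (((NOT 1 IMPLIES NOT 1) AND (NOT 1 AND 0)) AND (0 OR NOT 0)) -> 0
  row 21 [10101]: (((NOT 1 IMPLIES NOT 1) AND (NOT 1 AND 0)) AND (0 OR NOT 0)) -> 0
  row 22 [10110]: (((NOT 1 IMPLIES NOT 1) AND (NOT 1 AND 1)) AND (1 OR NOT 1)) -> 0
  row 23 [10111]: (((NOT 1 IMPLIES NOT 1) AND (NOT 1 AND 1)) AND (1 OR NOT 1)) -> 0
  row 24 [11000]: (((NOT 1 IMPLIES NOT 0) AND (NOT 1 AND 0)) AND (0 OR NOT 0)) -> 0
  row 25 [11001]: (((NOT 1 IMPLIES NOT 0) AND (NOT 1 AND 0)) AND (0 OR NOT 0)) -> 0
  row 26 [11010]: (((NOT 1 IMPLIES NOT 0) AND (NOT 1 AND 1)) AND (1 OR NOT 1)) -> 0
  row 27 [11011]: (((NOT 1 IMPLIES NOT 0) AND (NOT 1 AND 1)) AND (1 OR NOT 1)) -> 0
  row 28 [11100]: (((NOT 1 IMPLIES NOT 1) AND (NOT 1 AND 0)) AND (0 OR NOT 0)) -> 0
  row 29 [11101]: (((NOT 1 IMPLIES NOT 1) AND (NOT 1 AND 0)) AND (0 OR NOT 0)) -> 0
  row 30 [11110]: (((NOT 1 IMPLIES NOT 1) AND (NOT 1 AND 1)) AND (1 OR NOT 1)) -> 0
  row 31 [11111]: (((NOT 1 IMPLIES NOT 1) AND (NOT 1 AND 1)) AND (1 OR NOT 1)) -> 0
Full result column, 4 rows per line (a,b,c fixed per line; d,e runs 00..11 left to right):
  rows 0-3 [a,b,c=000]: 0011  = hex 3
  rows 4-7 [a,b,c=001]: 0000  = hex 0
  rows 8-11 [a,b,c=010]: 0011  = hex 3
  rows 12-15 [a,b,c=011]: 0000  = hex 0
  rows 16-19 [a,b,c=100]: 0000  = hex 0
  rows 20-23 [a,b,c=101]: 0000  = hex 0
  rows 24-27 [a,b,c=110]: 0000  = hex 0
  rows 28-31 [a,b,c=111]: 0000  = hex 0
Output column (row 0 .. row 31) = 00110000001100000000000000000000
Output column grouped in 4s = 0011 0000 0011 0000 0000 0000 0000 0000 = 0x30300000
Convert to decimal digit by digit (value = value*16 + digit):
  3 -> 3
  3*16 + 0 = 48
  48*16 + 3 = 771
  771*16 + 0 = 12336
  12336*16 + 0 = 197376
  197376*16 + 0 = 3158016
  3158016*16 + 0 = 50528256
  50528256*16 + 0 = 808452096
Decimal = 808452096

808452096


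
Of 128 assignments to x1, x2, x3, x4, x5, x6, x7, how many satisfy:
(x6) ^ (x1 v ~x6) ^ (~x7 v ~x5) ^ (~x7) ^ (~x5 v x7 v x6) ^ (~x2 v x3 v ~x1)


CNF with 6 clauses over 7 vars (128 assignments).
An assignment satisfies CNF iff every clause has >=1 true literal.
Check each row (bits = x1,x2,x3,x4,x5,x6,x7; clause T/F shown):
  row 0 [0000000]: clauses=FTTTTT -> 0
  row 1 [0000001]: clauses=FTTFTT -> 0
  row 2 [0000010]: clauses=TFTTTT -> 0
  row 3 [0000011]: clauses=TFTFTT -> 0
  row 4 [0000100]: clauses=FTTTFT -> 0
  (every remaining row is evaluated the same way; all 128 results are listed next)
Full result column, 8 rows per line (x1,x2,x3,x4 fixed per line; x5,x6,x7 runs 000..111 left to right):
  rows 0-7 [x1,x2,x3,x4=0000]: 00000000  (ones: 0)
  rows 8-15 [x1,x2,x3,x4=0001]: 00000000  (ones: 0)
  rows 16-23 [x1,x2,x3,x4=0010]: 00000000  (ones: 0)
  rows 24-31 [x1,x2,x3,x4=0011]: 00000000  (ones: 0)
  rows 32-39 [x1,x2,x3,x4=0100]: 00000000  (ones: 0)
  rows 40-47 [x1,x2,x3,x4=0101]: 00000000  (ones: 0)
  rows 48-55 [x1,x2,x3,x4=0110]: 00000000  (ones: 0)
  rows 56-63 [x1,x2,x3,x4=0111]: 00000000  (ones: 0)
  rows 64-71 [x1,x2,x3,x4=1000]: 00100010  (ones: 2)
  rows 72-79 [x1,x2,x3,x4=1001]: 00100010  (ones: 2)
  rows 80-87 [x1,x2,x3,x4=1010]: 00100010  (ones: 2)
  rows 88-95 [x1,x2,x3,x4=1011]: 00100010  (ones: 2)
  rows 96-103 [x1,x2,x3,x4=1100]: 00000000  (ones: 0)
  rows 104-111 [x1,x2,x3,x4=1101]: 00000000  (ones: 0)
  rows 112-119 [x1,x2,x3,x4=1110]: 00100010  (ones: 2)
  rows 120-127 [x1,x2,x3,x4=1111]: 00100010  (ones: 2)
Satisfying assignments = 0+0+0+0+0+0+0+0+2+2+2+2+0+0+2+2 = 12

12


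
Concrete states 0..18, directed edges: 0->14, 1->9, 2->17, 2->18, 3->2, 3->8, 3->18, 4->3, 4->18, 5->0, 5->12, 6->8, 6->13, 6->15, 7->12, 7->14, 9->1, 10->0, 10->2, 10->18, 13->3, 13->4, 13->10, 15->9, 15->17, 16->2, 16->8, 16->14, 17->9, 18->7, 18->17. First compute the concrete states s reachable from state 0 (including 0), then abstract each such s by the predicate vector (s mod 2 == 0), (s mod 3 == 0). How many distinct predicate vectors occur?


BFS from 0:
Concrete reachable: {0, 14}
Abstract via predicates (s mod 2 == 0), (s mod 3 == 0):
  (1,0) <- {14}
  (1,1) <- {0}
Distinct abstract states = 2

2


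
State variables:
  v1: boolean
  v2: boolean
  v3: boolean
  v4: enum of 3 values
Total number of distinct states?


State space = product of domain sizes of all variables.
Domain sizes:
  v1 (boolean): 2
  v2 (boolean): 2
  v3 (boolean): 2
  v4 (enum of 3 values): 3
Product = 2 * 2 * 2 * 3 = 24

24


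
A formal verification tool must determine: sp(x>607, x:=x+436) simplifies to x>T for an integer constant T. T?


Formula: sp(P, x:=E) = exists old_x. (x = E[old_x/x]) AND P[old_x/x] (old_x is the value of x before the assignment; eliminate old_x by solving x = E[old_x/x] for old_x)
Step 1: Precondition P: x>607, i.e. old_x > 607
Step 2: Assignment gives x = old_x + 436, so old_x = x - 436
Step 3: Substitute into P: x - 436 > 607
Step 4: Simplify: x > 607+436 = 1043

1043


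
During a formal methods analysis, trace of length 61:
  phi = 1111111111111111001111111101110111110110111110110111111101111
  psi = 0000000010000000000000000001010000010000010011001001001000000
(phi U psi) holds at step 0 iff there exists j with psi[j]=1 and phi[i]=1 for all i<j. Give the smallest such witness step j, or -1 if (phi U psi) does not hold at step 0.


(phi U psi) at 0: need smallest j with psi[j]=1 and phi[i]=1 for all i in [0,j).
Scan from step 0:
  step 0: phi=1, psi=0 -> continue
  step 1: phi=1, psi=0 -> continue
  step 2: phi=1, psi=0 -> continue
  step 3: phi=1, psi=0 -> continue
  step 8: psi=1 and phi held for [0,8) -> witness found
Witness step = 8

8


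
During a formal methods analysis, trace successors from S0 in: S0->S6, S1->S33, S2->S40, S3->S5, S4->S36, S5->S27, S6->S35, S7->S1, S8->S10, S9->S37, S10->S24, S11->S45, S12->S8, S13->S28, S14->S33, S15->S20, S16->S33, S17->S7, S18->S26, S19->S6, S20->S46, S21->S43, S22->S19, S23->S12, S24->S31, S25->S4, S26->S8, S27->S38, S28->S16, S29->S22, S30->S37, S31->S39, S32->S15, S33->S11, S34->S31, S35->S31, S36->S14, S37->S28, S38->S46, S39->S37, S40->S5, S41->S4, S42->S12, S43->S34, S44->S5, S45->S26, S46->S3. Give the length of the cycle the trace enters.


Trace from S0 until a state repeats:
  S0 -> S6 -> S35 -> S31 -> S39 -> S37 -> S28 -> S16 -> S33 -> S11 -> S45 -> S26 -> S8 -> S10 -> S24 -> S31
S31 first seen at step 3, revisited at step 15.
Cycle length = 15 - 3 = 12

12


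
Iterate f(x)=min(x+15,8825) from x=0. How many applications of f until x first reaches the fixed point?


Step 1: x=0, cap=8825, increment=15
Step 2: x grows by 15 each step until capped at 8825; fixed point is x=8825
Step 3: iterations = ceil(8825/15) = 589

589


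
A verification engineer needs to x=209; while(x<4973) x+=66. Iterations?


Step 1: x goes from 209 toward 4973 by 66; the body runs while x<4973, so iterations = ceil((bound-start)/step)
Step 2: Distance=4764
Step 3: ceil(4764/66)=73

73


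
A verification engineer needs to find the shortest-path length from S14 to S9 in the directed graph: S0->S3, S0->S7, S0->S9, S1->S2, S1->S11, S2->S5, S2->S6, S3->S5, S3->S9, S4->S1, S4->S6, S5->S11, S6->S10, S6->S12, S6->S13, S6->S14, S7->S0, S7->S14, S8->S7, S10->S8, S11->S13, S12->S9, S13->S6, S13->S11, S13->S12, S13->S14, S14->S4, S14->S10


BFS layer-by-layer from S14:
  dist 0: {S14}
  dist 1: {S4, S10}
  dist 2: {S1, S6, S8}
  dist 3: {S2, S7, S11, S12, S13}
  dist 4: {S0, S5, S9}
  -> S9 reached at distance 4
Shortest path length = 4

4


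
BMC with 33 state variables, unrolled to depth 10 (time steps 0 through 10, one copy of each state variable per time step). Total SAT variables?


BMC unrolls to depth k, creating one copy of each state var for steps 0..k.
Step count = 10 + 1 = 11 (steps 0 through 10)
Vars per step = 33
Total = 33 * 11 = 363

363


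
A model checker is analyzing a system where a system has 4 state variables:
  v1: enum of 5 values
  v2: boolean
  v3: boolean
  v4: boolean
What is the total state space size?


State space = product of domain sizes of all variables.
Domain sizes:
  v1 (enum of 5 values): 5
  v2 (boolean): 2
  v3 (boolean): 2
  v4 (boolean): 2
Product = 5 * 2 * 2 * 2 = 40

40


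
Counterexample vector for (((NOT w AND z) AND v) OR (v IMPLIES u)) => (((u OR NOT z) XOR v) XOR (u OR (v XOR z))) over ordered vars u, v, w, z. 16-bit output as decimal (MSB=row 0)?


F1 = (((NOT w AND z) AND v) OR (v IMPLIES u))
F2 = (((u OR NOT z) XOR v) XOR (u OR (v XOR z)))
Counterexample to F1=>F2 is where F1=1 and F2=0.
Evaluate each row (bits = u,v,w,z, MSB first):
  row 0 [0000]: F1=1 F2=1 -> F1&~F2 -> 0
  row 1 [0001]: F1=1 F2=1 -> F1&~F2 -> 0
  row 2 [0010]: F1=1 F2=1 -> F1&~F2 -> 0
  row 3 [0011]: F1=1 F2=1 -> F1&~F2 -> 0
  row 4 [0100]: F1=0 F2=1 -> F1&~F2 -> 0
  row 5 [0101]: F1=1 F2=1 -> F1&~F2 -> 0
  row 6 [0110]: F1=0 F2=1 -> F1&~F2 -> 0
  row 7 [0111]: F1=0 F2=1 -> F1&~F2 -> 0
  row 8 [1000]: F1=1 F2=0 -> F1&~F2 -> 1
  row 9 [1001]: F1=1 F2=0 -> F1&~F2 -> 1
  row 10 [1010]: F1=1 F2=0 -> F1&~F2 -> 1
  row 11 [1011]: F1=1 F2=0 -> F1&~F2 -> 1
  row 12 [1100]: F1=1 F2=1 -> F1&~F2 -> 0
  row 13 [1101]: F1=1 F2=1 -> F1&~F2 -> 0
  row 14 [1110]: F1=1 F2=1 -> F1&~F2 -> 0
  row 15 [1111]: F1=1 F2=1 -> F1&~F2 -> 0
Full result column, 4 rows per line (u,v fixed per line; w,z runs 00..11 left to right):
  rows 0-3 [u,v=00]: 0000  = hex 0
  rows 4-7 [u,v=01]: 0000  = hex 0
  rows 8-11 [u,v=10]: 1111  = hex F
  rows 12-15 [u,v=11]: 0000  = hex 0
Counterexample vector (row 0 .. row 15) = 0000000011110000
Output column grouped in 4s = 0000 0000 1111 0000 = 0x00F0
Convert to decimal digit by digit (value = value*16 + digit):
  0 -> 0
  0*16 + 0 = 0
  0*16 + 15 (F) = 15
  15*16 + 0 = 240
Decimal = 240

240


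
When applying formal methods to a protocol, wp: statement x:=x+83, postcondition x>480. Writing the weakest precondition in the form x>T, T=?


Formula: wp(x:=E, P) = P[E/x] (substitute E for x in postcondition)
Step 1: Postcondition: x>480
Step 2: Substitute x+83 for x: x+83>480
Step 3: Solve for x: x > 480-83 = 397

397


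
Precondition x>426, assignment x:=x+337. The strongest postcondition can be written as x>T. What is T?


Formula: sp(P, x:=E) = exists old_x. (x = E[old_x/x]) AND P[old_x/x] (old_x is the value of x before the assignment; eliminate old_x by solving x = E[old_x/x] for old_x)
Step 1: Precondition P: x>426, i.e. old_x > 426
Step 2: Assignment gives x = old_x + 337, so old_x = x - 337
Step 3: Substitute into P: x - 337 > 426
Step 4: Simplify: x > 426+337 = 763

763


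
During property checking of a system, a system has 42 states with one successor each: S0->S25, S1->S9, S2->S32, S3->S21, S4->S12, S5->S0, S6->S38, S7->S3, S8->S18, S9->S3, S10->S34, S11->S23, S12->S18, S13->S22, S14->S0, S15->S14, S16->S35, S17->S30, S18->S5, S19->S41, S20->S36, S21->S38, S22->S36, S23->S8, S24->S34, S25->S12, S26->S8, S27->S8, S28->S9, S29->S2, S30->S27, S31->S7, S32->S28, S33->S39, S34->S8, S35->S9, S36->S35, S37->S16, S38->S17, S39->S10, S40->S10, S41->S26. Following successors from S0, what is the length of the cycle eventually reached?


Trace from S0 until a state repeats:
  S0 -> S25 -> S12 -> S18 -> S5 -> S0
S0 first seen at step 0, revisited at step 5.
Cycle length = 5 - 0 = 5

5


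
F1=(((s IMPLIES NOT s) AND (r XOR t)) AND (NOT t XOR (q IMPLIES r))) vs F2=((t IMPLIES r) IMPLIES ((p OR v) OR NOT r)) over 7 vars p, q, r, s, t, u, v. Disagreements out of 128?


F1 = (((s IMPLIES NOT s) AND (r XOR t)) AND (NOT t XOR (q IMPLIES r)))
F2 = ((t IMPLIES r) IMPLIES ((p OR v) OR NOT r))
Evaluate both on each of 128 rows (bits = p,q,r,s,t,u,v):
  row 0 [0000000]: F1=0 F2=1 (differ) -> 1
  row 1 [0000001]: F1=0 F2=1 (differ) -> 1
  row 2 [0000010]: F1=0 F2=1 (differ) -> 1
  row 3 [0000011]: F1=0 F2=1 (differ) -> 1
  row 4 [0000100]: F1=1 F2=1 -> 0
  (every remaining row is evaluated the same way; all 128 results are listed next)
Full result column, 8 rows per line (p,q,r,s fixed per line; t,u,v runs 000..111 left to right):
  rows 0-7 [p,q,r,s=0000]: 11110000  (ones: 4)
  rows 8-15 [p,q,r,s=0001]: 11111111  (ones: 8)
  rows 16-23 [p,q,r,s=0010]: 01010101  (ones: 4)
  rows 24-31 [p,q,r,s=0011]: 01010101  (ones: 4)
  rows 32-39 [p,q,r,s=0100]: 11111111  (ones: 8)
  rows 40-47 [p,q,r,s=0101]: 11111111  (ones: 8)
  rows 48-55 [p,q,r,s=0110]: 01010101  (ones: 4)
  rows 56-63 [p,q,r,s=0111]: 01010101  (ones: 4)
  rows 64-71 [p,q,r,s=1000]: 11110000  (ones: 4)
  rows 72-79 [p,q,r,s=1001]: 11111111  (ones: 8)
  rows 80-87 [p,q,r,s=1010]: 11111111  (ones: 8)
  rows 88-95 [p,q,r,s=1011]: 11111111  (ones: 8)
  rows 96-103 [p,q,r,s=1100]: 11111111  (ones: 8)
  rows 104-111 [p,q,r,s=1101]: 11111111  (ones: 8)
  rows 112-119 [p,q,r,s=1110]: 11111111  (ones: 8)
  rows 120-127 [p,q,r,s=1111]: 11111111  (ones: 8)
Disagreements = 4+8+4+4+8+8+4+4+4+8+8+8+8+8+8+8 = 104

104


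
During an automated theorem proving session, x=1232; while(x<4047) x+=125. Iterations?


Step 1: x goes from 1232 toward 4047 by 125; the body runs while x<4047, so iterations = ceil((bound-start)/step)
Step 2: Distance=2815
Step 3: ceil(2815/125)=23

23


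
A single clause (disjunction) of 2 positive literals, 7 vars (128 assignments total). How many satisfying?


Step 1: Total=2^7=128
Step 2: Unsat when all 2 false: 2^5=32
Step 3: Sat=128-32=96

96


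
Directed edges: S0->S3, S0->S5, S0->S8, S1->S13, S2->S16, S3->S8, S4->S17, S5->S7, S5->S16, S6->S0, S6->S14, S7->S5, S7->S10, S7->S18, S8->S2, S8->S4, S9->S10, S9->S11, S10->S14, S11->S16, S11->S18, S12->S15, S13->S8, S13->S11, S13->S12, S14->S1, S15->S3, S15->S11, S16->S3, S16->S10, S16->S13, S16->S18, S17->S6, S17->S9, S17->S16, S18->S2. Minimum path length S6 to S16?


BFS layer-by-layer from S6:
  dist 0: {S6}
  dist 1: {S0, S14}
  dist 2: {S1, S3, S5, S8}
  dist 3: {S2, S4, S7, S13, S16}
  -> S16 reached at distance 3
Shortest path length = 3

3


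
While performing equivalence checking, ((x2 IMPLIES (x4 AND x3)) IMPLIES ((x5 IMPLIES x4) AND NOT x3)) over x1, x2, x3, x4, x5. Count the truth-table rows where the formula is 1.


Formula: ((x2 IMPLIES (x4 AND x3)) IMPLIES ((x5 IMPLIES x4) AND NOT x3)) over 5 vars (32 rows)
Evaluate each row (x1, x2, x3, x4, x5 as bits, MSB first):
  row 0 [00000]: ((0 IMPLIES (0 AND 0)) IMPLIES ((0 IMPLIES 0) AND NOT 0)) -> 1
  row 1 [00001]: ((0 IMPLIES (0 AND 0)) IMPLIES ((1 IMPLIES 0) AND NOT 0)) -> 0
  row 2 [00010]: ((0 IMPLIES (1 AND 0)) IMPLIES ((0 IMPLIES 1) AND NOT 0)) -> 1
  row 3 [00011]: ((0 IMPLIES (1 AND 0)) IMPLIES ((1 IMPLIES 1) AND NOT 0)) -> 1
  row 4 [00100]: ((0 IMPLIES (0 AND 1)) IMPLIES ((0 IMPLIES 0) AND NOT 1)) -> 0
  row 5 [00101]: ((0 IMPLIES (0 AND 1)) IMPLIES ((1 IMPLIES 0) AND NOT 1)) -> 0
  row 6 [00110]: ((0 IMPLIES (1 AND 1)) IMPLIES ((0 IMPLIES 1) AND NOT 1)) -> 0
  row 7 [00111]: ((0 IMPLIES (1 AND 1)) IMPLIES ((1 IMPLIES 1) AND NOT 1)) -> 0
  row 8 [01000]: ((1 IMPLIES (0 AND 0)) IMPLIES ((0 IMPLIES 0) AND NOT 0)) -> 1
  row 9 [01001]: ((1 IMPLIES (0 AND 0)) IMPLIES ((1 IMPLIES 0) AND NOT 0)) -> 1
  row 10 [01010]: ((1 IMPLIES (1 AND 0)) IMPLIES ((0 IMPLIES 1) AND NOT 0)) -> 1
  row 11 [01011]: ((1 IMPLIES (1 AND 0)) IMPLIES ((1 IMPLIES 1) AND NOT 0)) -> 1
  row 12 [01100]: ((1 IMPLIES (0 AND 1)) IMPLIES ((0 IMPLIES 0) AND NOT 1)) -> 1
  row 13 [01101]: ((1 IMPLIES (0 AND 1)) IMPLIES ((1 IMPLIES 0) AND NOT 1)) -> 1
  row 14 [01110]: ((1 IMPLIES (1 AND 1)) IMPLIES ((0 IMPLIES 1) AND NOT 1)) -> 0
  row 15 [01111]: ((1 IMPLIES (1 AND 1)) IMPLIES ((1 IMPLIES 1) AND NOT 1)) -> 0
  row 16 [10000]: ((0 IMPLIES (0 AND 0)) IMPLIES ((0 IMPLIES 0) AND NOT 0)) -> 1
  row 17 [10001]: ((0 IMPLIES (0 AND 0)) IMPLIES ((1 IMPLIES 0) AND NOT 0)) -> 0
  row 18 [10010]: ((0 IMPLIES (1 AND 0)) IMPLIES ((0 IMPLIES 1) AND NOT 0)) -> 1
  row 19 [10011]: ((0 IMPLIES (1 AND 0)) IMPLIES ((1 IMPLIES 1) AND NOT 0)) -> 1
  row 20 [10100]: ((0 IMPLIES (0 AND 1)) IMPLIES ((0 IMPLIES 0) AND NOT 1)) -> 0
  row 21 [10101]: ((0 IMPLIES (0 AND 1)) IMPLIES ((1 IMPLIES 0) AND NOT 1)) -> 0
  row 22 [10110]: ((0 IMPLIES (1 AND 1)) IMPLIES ((0 IMPLIES 1) AND NOT 1)) -> 0
  row 23 [10111]: ((0 IMPLIES (1 AND 1)) IMPLIES ((1 IMPLIES 1) AND NOT 1)) -> 0
  row 24 [11000]: ((1 IMPLIES (0 AND 0)) IMPLIES ((0 IMPLIES 0) AND NOT 0)) -> 1
  row 25 [11001]: ((1 IMPLIES (0 AND 0)) IMPLIES ((1 IMPLIES 0) AND NOT 0)) -> 1
  row 26 [11010]: ((1 IMPLIES (1 AND 0)) IMPLIES ((0 IMPLIES 1) AND NOT 0)) -> 1
  row 27 [11011]: ((1 IMPLIES (1 AND 0)) IMPLIES ((1 IMPLIES 1) AND NOT 0)) -> 1
  row 28 [11100]: ((1 IMPLIES (0 AND 1)) IMPLIES ((0 IMPLIES 0) AND NOT 1)) -> 1
  row 29 [11101]: ((1 IMPLIES (0 AND 1)) IMPLIES ((1 IMPLIES 0) AND NOT 1)) -> 1
  row 30 [11110]: ((1 IMPLIES (1 AND 1)) IMPLIES ((0 IMPLIES 1) AND NOT 1)) -> 0
  row 31 [11111]: ((1 IMPLIES (1 AND 1)) IMPLIES ((1 IMPLIES 1) AND NOT 1)) -> 0
Full result column, 8 rows per line (x1,x2 fixed per line; x3,x4,x5 runs 000..111 left to right):
  rows 0-7 [x1,x2=00]: 10110000  (ones: 3)
  rows 8-15 [x1,x2=01]: 11111100  (ones: 6)
  rows 16-23 [x1,x2=10]: 10110000  (ones: 3)
  rows 24-31 [x1,x2=11]: 11111100  (ones: 6)
Count of 1-rows = 3+6+3+6 = 18

18
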